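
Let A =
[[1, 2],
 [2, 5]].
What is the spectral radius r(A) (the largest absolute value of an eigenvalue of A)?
r(A) = (6 + sqrt(32))/2 ≈ 5.8284

The eigenvalues of A are the roots of its characteristic polynomial. With M = A (coefficients from the trace and determinant):
  p(λ) = det(λ I - M) = λ^2 - 6λ + 1.
For λ^2 - 6λ + 1 the discriminant is 32. It is nonnegative but not a perfect square, so the roots are real and irrational: λ = (6 ± sqrt(32))/2 ≈ 5.8284, 0.1716.
Thus the eigenvalues (to 4 decimals) are 5.8284 (modulus 5.8284); 0.1716 (modulus 0.1716). The spectral radius is the largest modulus: r(A) = (6 + sqrt(32))/2 ≈ 5.8284. (Cross-check: r(A) ≤ ||A||_2 ≈ 5.8284; equality holds whenever A is normal, though it can also hold for some non-normal A.)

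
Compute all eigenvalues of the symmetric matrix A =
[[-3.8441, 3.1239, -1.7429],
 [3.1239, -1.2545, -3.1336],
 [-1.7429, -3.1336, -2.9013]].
sigma(A) ≈ {-6, -5, 3}

A is real symmetric, so its spectrum consists of real eigenvalues. Expanding the characteristic polynomial of the displayed matrix gives
  det(λ I - A) = p(λ) = λ^3 + (8)λ^2 + (-3)λ + (-90.0022).
Solving p(λ) = 0 yields eigenvalues ≈ -6, -5, 3. (A is shown rounded to 4 decimals, so these recover the underlying integer eigenvalues to within that precision.)
Verification: the trace of A = -8 equals the sum of eigenvalues -8, and det(A) ≈ 90.0022 matches the eigenvalue product 90.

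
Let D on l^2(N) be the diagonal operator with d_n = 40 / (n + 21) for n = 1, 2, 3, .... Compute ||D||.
||D|| = 20/11 (attained at n = 1)

For D diagonal, ||D|| = sup_n |d_n| = sup_n 40/(n + 21). This is positive and strictly decreasing in n, so the supremum is attained at n = 1: d_1 = 40/(1 + 21) = 20/11. Hence ||D|| = 20/11.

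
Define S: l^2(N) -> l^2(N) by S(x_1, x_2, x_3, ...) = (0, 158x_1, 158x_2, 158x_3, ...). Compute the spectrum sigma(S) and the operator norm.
sigma(S) = closed disk {z in C : |z| ≤ 158}; ||S|| = 158

Note S = 158·U where U is the unit right shift (U x)_k = x_{k-1} (with x_0 := 0); so ||S|| = 158||U|| and sigma(S) = 158·sigma(U). ||S x||^2 = sum_{k≥1} |158x_k|^2 = 24964||x||^2, so ||S|| = 158 and sigma(S) ⊂ {|z| ≤ 158}. For any |lambda| < 158, the equation (S - lambda I) x = 0 forces x_1 = 0, then 158x_k = lambda x_{k+1} ⇒ x = 0, so S has no eigenvalues. But (S - lambda I) is not surjective for |lambda| < 158: solving (S - lambda I) x = e_1 would require x_n proportional to (lambda/158)^(-n), which is not in l^2. So every |lambda| < 158 lies in the residual spectrum. The boundary |lambda| = 158 is in the approximate point spectrum (the spectrum is closed). Hence sigma(S) is the closed disk of radius 158.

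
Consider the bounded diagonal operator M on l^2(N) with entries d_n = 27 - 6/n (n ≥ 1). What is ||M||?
||M|| = 27

For a diagonal operator on l^2 with entries d_n, ||M|| = sup_n |d_n|. Here d_1 = 21, d_2 = 24, ..., and d_n = 27 - 6/n increases monotonically toward 27. All terms lie in [21, 27), so |d_n| = d_n and the supremum is the limit 27, which is not attained by any individual d_n. Hence ||M|| = 27.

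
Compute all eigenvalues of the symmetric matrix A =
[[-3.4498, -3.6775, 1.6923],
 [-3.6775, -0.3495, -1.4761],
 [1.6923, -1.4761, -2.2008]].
sigma(A) ≈ {-6, -3, 3}

A is real symmetric, so its spectrum consists of real eigenvalues. Expanding the characteristic polynomial of the displayed matrix gives
  det(λ I - A) = p(λ) = λ^3 + (6)λ^2 + (-9)λ + (-54).
Solving p(λ) = 0 yields eigenvalues ≈ -6, -3, 3. (A is shown rounded to 4 decimals, so these recover the underlying integer eigenvalues to within that precision.)
Verification: the trace of A = -6 equals the sum of eigenvalues -6, and det(A) ≈ 54.0005 matches the eigenvalue product 54.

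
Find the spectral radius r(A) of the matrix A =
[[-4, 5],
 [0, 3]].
r(A) = 4

The eigenvalues of A are the roots of its characteristic polynomial. With M = A (coefficients from the trace and determinant):
  p(λ) = det(λ I - M) = λ^2 + λ - 12.
For λ^2 + λ - 12 the discriminant is 49. It is a perfect square (7^2), so the roots are rational: λ = (-1 ± 7)/2 = 3, -4.
Thus the eigenvalues (to 4 decimals) are 3 (modulus 3); -4 (modulus 4). The spectral radius is the largest modulus: r(A) = 4. (Cross-check: r(A) ≤ ||A||_2 ≈ 6.8507; equality holds whenever A is normal, though it can also hold for some non-normal A.)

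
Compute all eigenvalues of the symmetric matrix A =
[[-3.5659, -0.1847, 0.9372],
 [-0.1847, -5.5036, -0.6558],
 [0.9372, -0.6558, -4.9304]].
sigma(A) ≈ {-6, -5, -3}

A is real symmetric, so its spectrum consists of real eigenvalues. Expanding the characteristic polynomial of the displayed matrix gives
  det(λ I - A) = p(λ) = λ^3 + (14)λ^2 + (63)λ + (89.9976).
Solving p(λ) = 0 yields eigenvalues ≈ -6, -5, -3. (A is shown rounded to 4 decimals, so these recover the underlying integer eigenvalues to within that precision.)
Verification: the trace of A = -14 equals the sum of eigenvalues -14, and det(A) ≈ -89.9976 matches the eigenvalue product -90.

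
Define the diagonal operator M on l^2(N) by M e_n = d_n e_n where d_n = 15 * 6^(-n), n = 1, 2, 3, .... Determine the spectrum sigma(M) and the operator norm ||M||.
sigma(M) = {15 * 6^(-n) : n ≥ 1} ∪ {0}; ||M|| = 5/2

A bounded diagonal operator on l^2 with diagonal entries d_n has spectrum equal to the closure of {d_n : n ≥ 1}: every d_n is an eigenvalue (with eigenvector e_n), so {d_n} ⊂ sigma(M); the spectrum is closed, so its closure is too; and for lambda not in the closure, (M - lambda I) has bounded inverse (the diagonal entries 1/(d_n - lambda) are bounded). For our sequence d_n = 15 * 6^(-n), n = 1, 2, 3, ...:
  - {d_n} = {15 * 6^(-n) : n ≥ 1}; the only limit point is 0
  - closure = {15 * 6^(-n) : n ≥ 1} ∪ {0}
For the norm: a diagonal operator has ||M|| = sup_n |d_n|. Here d_n = 15 * 6^(-n) is positive and decreasing, so sup_n |d_n| = d_1 = 15/6 = 5/2. So ||M|| = 5/2.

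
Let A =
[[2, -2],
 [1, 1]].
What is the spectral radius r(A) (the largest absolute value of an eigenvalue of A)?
r(A) = 2

The eigenvalues of A are the roots of its characteristic polynomial. With M = A (coefficients from the trace and determinant):
  p(λ) = det(λ I - M) = λ^2 - 3λ + 4.
For λ^2 - 3λ + 4 the discriminant is -7. It is negative, so the roots are the complex-conjugate pair λ = 3/2 ± (sqrt(7)/2) i ≈ 1.5 ± 1.3229i. For a conjugate pair the product of the roots equals the constant term, so |λ|^2 = 4 and |λ| = sqrt(4) = 2.
Thus the eigenvalues (to 4 decimals) are 1.5 ± 1.3229i (modulus 2). The spectral radius is the largest modulus: r(A) = 2. (Cross-check: r(A) ≤ ||A||_2 ≈ 2.8284; equality holds whenever A is normal, though it can also hold for some non-normal A.)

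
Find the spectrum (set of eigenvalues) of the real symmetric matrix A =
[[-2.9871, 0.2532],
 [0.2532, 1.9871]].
sigma(A) ≈ {-3, 2}

A is real symmetric, so its spectrum consists of real eigenvalues. Expanding the characteristic polynomial of the displayed matrix gives
  det(λ I - A) = p(λ) = λ^2 + (1)λ + (-6).
Solving p(λ) = 0 yields eigenvalues ≈ -3, 2. (A is shown rounded to 4 decimals, so these recover the underlying integer eigenvalues to within that precision.)
Verification: the trace of A = -1 equals the sum of eigenvalues -1, and det(A) ≈ -5.9998 matches the eigenvalue product -6.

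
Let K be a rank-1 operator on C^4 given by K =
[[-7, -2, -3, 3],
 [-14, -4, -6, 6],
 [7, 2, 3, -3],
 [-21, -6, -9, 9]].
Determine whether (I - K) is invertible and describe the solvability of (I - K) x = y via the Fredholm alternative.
(I - K) is singular (det(I - K) = 0, i.e. 1 ∈ sigma(K)). (I - K) x = y is solvable iff y ⊥ ker((I - K)^*) = span{(-7, -2, -3, 3)}, i.e. iff -7y_1 - 2y_2 - 3y_3 + 3y_4 = 0. When solvable, the solutions are x = y + c·(1, 2, -1, 3), c arbitrary (ker(I - K) = span{(1, 2, -1, 3)}, dimension 1).

K has rank 1, so it is an outer product K = u v^T: every row of K is a multiple of one row vector. Reading off the entries, u = (1, 2, -1, 3) and v = (-7, -2, -3, 3) (row i of K equals u_i·v^T). A rank-one matrix u v^T satisfies K u = u (v·u) and kills the (3)-dimensional subspace v^⊥, so its characteristic polynomial is lambda^3 (lambda - v·u) with v·u = tr K = 1. Hence the eigenvalues of I - K are 1 (multiplicity 3) and 1 - (1) = 0, so det(I - K) = 0. (Direct check: I - K =
[[8, 2, 3, -3],
 [14, 5, 6, -6],
 [-7, -2, -2, 3],
 [21, 6, 9, -8]]
has determinant 0.) So 1 is an eigenvalue of K and (I - K) is not invertible. The finite-dimensional Fredholm alternative says: either (I - K) is invertible, or ker(I - K) ≠ {0} and then range(I - K) = ker((I - K)^*)^⊥, with dim ker(I - K) = dim ker((I - K)^*). We are in the second case, so we need both kernels. Kernel of I - K: (I - K) u = u - u (v·u) = u - u = 0, so ker(I - K) = span{u} = span{(1, 2, -1, 3)} (it is exactly 1-dimensional because rank(I - K) = 3). Kernel of the adjoint: K is real, so (I - K)^* = I - K^T = I - v u^T, and (I - v u^T) v = v - v (u·v) = 0; hence ker((I - K)^*) = span{v} = span{(-7, -2, -3, 3)}. Therefore (I - K) x = y is solvable iff <y, v> = 0, i.e. iff -7y_1 - 2y_2 - 3y_3 + 3y_4 = 0. When this holds, K y = u (v·y) = 0, so (I - K) y = y and x = y is a particular solution; the full solution set is the line x = y + c·u = y + c·(1, 2, -1, 3), c ∈ C.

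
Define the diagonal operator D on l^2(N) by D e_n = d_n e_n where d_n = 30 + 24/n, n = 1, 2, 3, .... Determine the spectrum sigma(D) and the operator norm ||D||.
sigma(D) = {30 + 24/n : n ≥ 1} ∪ {30}; ||D|| = 54

A bounded diagonal operator on l^2 with diagonal entries d_n has spectrum equal to the closure of {d_n : n ≥ 1}: every d_n is an eigenvalue (with eigenvector e_n), so {d_n} ⊂ sigma(D); the spectrum is closed, so its closure is too; and for lambda not in the closure, (D - lambda I) has bounded inverse (the diagonal entries 1/(d_n - lambda) are bounded). For our sequence d_n = 30 + 24/n, n = 1, 2, 3, ...:
  - {d_n} = {30 + 24/n : n ≥ 1}; the only limit point is 30
  - closure = {30 + 24/n : n ≥ 1} ∪ {30}
For the norm: a diagonal operator has ||D|| = sup_n |d_n|. Here d_n = 30 + 24/n is positive and decreasing, so sup_n |d_n| = d_1 = 30 + 24 = 54. So ||D|| = 54.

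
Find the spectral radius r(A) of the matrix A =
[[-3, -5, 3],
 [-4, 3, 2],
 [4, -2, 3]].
r(A) ≈ 6.4222

The eigenvalues of A are the roots of its characteristic polynomial. With M = A (coefficients from the trace, the sum of principal 2x2 minors, and det A):
  p(λ) = det(λ I - M) = λ^3 - 3λ^2 - 37λ + 151.
No integer candidate from the rational root theorem (±divisors of 151) is a root, so the roots are irrational. The cubic discriminant is Δ = -82688 < 0, so there is one real root and a complex-conjugate pair. p(-7) = -80 and p(-6) = 49 have opposite signs, so a root lies in (-7, -6); Newton's method refines it to λ ≈ -6.4222. Dividing out (λ - (-6.4222)) leaves approximately λ^2 - 9.4222λ + 23.512. For λ^2 - 9.4222λ + 23.512 the discriminant is -5.2693. It is negative, so the remaining roots are the complex-conjugate pair λ ≈ 4.7111 ± 1.1477i. Their product equals the constant term, so |λ|^2 ≈ 23.512 and |λ| ≈ 4.8489.
Thus the eigenvalues (to 4 decimals) are -6.4222 (modulus 6.4222); 4.7111 ± 1.1477i (modulus 4.8489). The spectral radius is the largest modulus: r(A) ≈ 6.4222. (Cross-check: r(A) ≤ ||A||_2 ≈ 6.8968; equality holds whenever A is normal, though it can also hold for some non-normal A.)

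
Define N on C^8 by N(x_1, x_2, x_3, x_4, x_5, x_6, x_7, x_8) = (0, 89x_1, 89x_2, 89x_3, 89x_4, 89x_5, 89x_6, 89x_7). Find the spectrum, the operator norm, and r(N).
sigma(N) = {0}; ||N|| = 89; r(N) = 0. (N is nilpotent with N^8 = 0.)

On C^8, N is a strictly lower-triangular matrix with 89 on the subdiagonal and zeros elsewhere, so its characteristic polynomial is lambda^8 and every eigenvalue is 0: sigma(N) = {0}. For the operator norm, N e_i = 89e_{i+1} for i = 1, ..., 7 and N e_8 = 0, so the singular values of N are 89 (with multiplicity 7) and 0; hence ||N|| = 89. The spectral radius r(N) = max|lambda| = 0. Note ||N|| > r(N) — characteristic of non-normal nilpotent operators. Indeed N^8 = 0.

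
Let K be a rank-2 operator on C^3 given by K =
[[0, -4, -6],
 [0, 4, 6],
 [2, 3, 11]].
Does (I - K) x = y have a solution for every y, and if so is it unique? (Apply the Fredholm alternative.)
(I - K) is invertible (det(I - K) = 24 ≠ 0), so for every y in C^3 the equation (I - K) x = y has a unique solution.

K has rank 2 and factors as K = U V^T = u1 v1^T + u2 v2^T with u1 = (0, 0, 1), v1 = (2, -3, 2), u2 = (-2, 2, 3), v2 = (0, 2, 3) (multiplying out reproduces the displayed K). The nonzero eigenvalues of U V^T coincide with those of the 2 x 2 matrix G = V^T U = [[v1·u1, v1·u2], [v2·u1, v2·u2]] = [[2, -4], [3, 13]], and by the Sylvester determinant identity det(I_3 - U V^T) = det(I_2 - V^T U) = det([[-1, 4], [-3, -12]]) = (-1)(-12) - (4)(-3) = 24. (Direct check: I - K =
[[1, 4, 6],
 [0, -3, -6],
 [-2, -3, -10]]
has determinant 24.) The finite-dimensional Fredholm alternative says: either (I - K) is invertible, or ker(I - K) ≠ {0} and then range(I - K) = ker((I - K)^*)^⊥, with dim ker(I - K) = dim ker((I - K)^*). Since det(I - K) ≠ 0, 1 is not an eigenvalue of K and ker(I - K) = {0}, so we are in the first case: for every y there is a unique x = (I - K)^(-1) y. (Explicitly, by the Woodbury identity, (I - U V^T)^(-1) = I + U (I_2 - G)^(-1) V^T.)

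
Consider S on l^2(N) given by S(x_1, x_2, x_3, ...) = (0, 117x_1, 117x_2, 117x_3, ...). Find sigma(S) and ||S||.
sigma(S) = closed disk {z in C : |z| ≤ 117}; ||S|| = 117

Note S = 117·U where U is the unit right shift (U x)_k = x_{k-1} (with x_0 := 0); so ||S|| = 117||U|| and sigma(S) = 117·sigma(U). ||S x||^2 = sum_{k≥1} |117x_k|^2 = 13689||x||^2, so ||S|| = 117 and sigma(S) ⊂ {|z| ≤ 117}. For any |lambda| < 117, the equation (S - lambda I) x = 0 forces x_1 = 0, then 117x_k = lambda x_{k+1} ⇒ x = 0, so S has no eigenvalues. But (S - lambda I) is not surjective for |lambda| < 117: solving (S - lambda I) x = e_1 would require x_n proportional to (lambda/117)^(-n), which is not in l^2. So every |lambda| < 117 lies in the residual spectrum. The boundary |lambda| = 117 is in the approximate point spectrum (the spectrum is closed). Hence sigma(S) is the closed disk of radius 117.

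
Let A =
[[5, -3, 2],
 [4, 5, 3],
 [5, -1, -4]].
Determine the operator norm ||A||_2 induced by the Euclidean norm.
||A||_2 ≈ 8.1318 (= sqrt(largest eigenvalue of A^T A))

||A||_2 = sigma_max(A) = sqrt(lambda_max(A^T A)). Form the symmetric matrix M = A^T A =
[[66, 0, 2],
 [0, 35, 13],
 [2, 13, 29]].
Its characteristic polynomial (trace, sum of principal 2x2 minors, determinant of M give the coefficients) is
  p(λ) = det(λ I - M) = λ^3 - 130λ^2 + 5066λ - 55696.
No integer candidate from the rational root theorem (±divisors of 55696) is a root, so the roots are irrational. The cubic discriminant is Δ = 698349424 > 0, so there are three distinct real roots. p(18) = -796 and p(19) = 487 have opposite signs, so a root lies in (18, 19); Newton's method refines it to λ ≈ 18.6066. p(45) = 149 and p(46) = -404 have opposite signs, so a root lies in (45, 46); Newton's method refines it to λ ≈ 45.2672. p(66) = -124 and p(67) = 919 have opposite signs, so a root lies in (66, 67); Newton's method refines it to λ ≈ 66.1262. Check (Vieta): the three roots sum to 130, matching tr M = 130.
So the eigenvalues of A^T A are ≈ 18.6066, 45.2672, 66.1262 (all ≥ 0, as they must be for A^T A). The largest is λ_max ≈ 66.1262, hence ||A||_2 = sqrt(λ_max) ≈ 8.1318.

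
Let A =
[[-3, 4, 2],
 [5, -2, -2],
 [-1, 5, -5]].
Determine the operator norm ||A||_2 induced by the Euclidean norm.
||A||_2 ≈ 8.2313 (= sqrt(largest eigenvalue of A^T A))

||A||_2 = sigma_max(A) = sqrt(lambda_max(A^T A)). Form the symmetric matrix M = A^T A =
[[35, -27, -11],
 [-27, 45, -13],
 [-11, -13, 33]].
Its characteristic polynomial (trace, sum of principal 2x2 minors, determinant of M give the coefficients) is
  p(λ) = det(λ I - M) = λ^3 - 113λ^2 + 3196λ - 8836.
No integer candidate from the rational root theorem (±divisors of 8836) is a root, so the roots are irrational. The cubic discriminant is Δ = 4180877104 > 0, so there are three distinct real roots. p(3) = -238 and p(4) = 2204 have opposite signs, so a root lies in (3, 4); Newton's method refines it to λ ≈ 3.0939. p(42) = 152 and p(43) = -838 have opposite signs, so a root lies in (42, 43); Newton's method refines it to λ ≈ 42.1517. p(67) = -1198 and p(68) = 412 have opposite signs, so a root lies in (67, 68); Newton's method refines it to λ ≈ 67.7544. Check (Vieta): the three roots sum to 113, matching tr M = 113.
So the eigenvalues of A^T A are ≈ 3.0939, 42.1517, 67.7544 (all ≥ 0, as they must be for A^T A). The largest is λ_max ≈ 67.7544, hence ||A||_2 = sqrt(λ_max) ≈ 8.2313.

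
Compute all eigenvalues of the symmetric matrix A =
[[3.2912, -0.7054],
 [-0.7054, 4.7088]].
sigma(A) ≈ {3, 5}

A is real symmetric, so its spectrum consists of real eigenvalues. Expanding the characteristic polynomial of the displayed matrix gives
  det(λ I - A) = p(λ) = λ^2 + (-8)λ + (15).
Solving p(λ) = 0 yields eigenvalues ≈ 3, 5. (A is shown rounded to 4 decimals, so these recover the underlying integer eigenvalues to within that precision.)
Verification: the trace of A = 8 equals the sum of eigenvalues 8, and det(A) ≈ 15.0000 matches the eigenvalue product 15.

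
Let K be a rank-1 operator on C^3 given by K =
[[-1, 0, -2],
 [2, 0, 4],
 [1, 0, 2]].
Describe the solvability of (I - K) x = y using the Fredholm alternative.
(I - K) is singular (det(I - K) = 0, i.e. 1 ∈ sigma(K)). (I - K) x = y is solvable iff y ⊥ ker((I - K)^*) = span{(-1, 0, -2)}, i.e. iff -y_1 - 2y_3 = 0. When solvable, the solutions are x = y + c·(1, -2, -1), c arbitrary (ker(I - K) = span{(1, -2, -1)}, dimension 1).

K has rank 1, so it is an outer product K = u v^T: every row of K is a multiple of one row vector. Reading off the entries, u = (1, -2, -1) and v = (-1, 0, -2) (row i of K equals u_i·v^T). A rank-one matrix u v^T satisfies K u = u (v·u) and kills the (2)-dimensional subspace v^⊥, so its characteristic polynomial is lambda^2 (lambda - v·u) with v·u = tr K = 1. Hence the eigenvalues of I - K are 1 (multiplicity 2) and 1 - (1) = 0, so det(I - K) = 0. (Direct check: I - K =
[[2, 0, 2],
 [-2, 1, -4],
 [-1, 0, -1]]
has determinant 0.) So 1 is an eigenvalue of K and (I - K) is not invertible. The finite-dimensional Fredholm alternative says: either (I - K) is invertible, or ker(I - K) ≠ {0} and then range(I - K) = ker((I - K)^*)^⊥, with dim ker(I - K) = dim ker((I - K)^*). We are in the second case, so we need both kernels. Kernel of I - K: (I - K) u = u - u (v·u) = u - u = 0, so ker(I - K) = span{u} = span{(1, -2, -1)} (it is exactly 1-dimensional because rank(I - K) = 2). Kernel of the adjoint: K is real, so (I - K)^* = I - K^T = I - v u^T, and (I - v u^T) v = v - v (u·v) = 0; hence ker((I - K)^*) = span{v} = span{(-1, 0, -2)}. Therefore (I - K) x = y is solvable iff <y, v> = 0, i.e. iff -y_1 - 2y_3 = 0. When this holds, K y = u (v·y) = 0, so (I - K) y = y and x = y is a particular solution; the full solution set is the line x = y + c·u = y + c·(1, -2, -1), c ∈ C.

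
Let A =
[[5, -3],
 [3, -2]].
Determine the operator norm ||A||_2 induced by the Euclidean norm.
||A||_2 = sqrt((47 + sqrt(2205))/2) ≈ 6.8541 (= sqrt(largest eigenvalue of A^T A))

||A||_2 = sigma_max(A) = sqrt(lambda_max(A^T A)). Form the symmetric matrix M = A^T A =
[[34, -21],
 [-21, 13]].
Its characteristic polynomial (trace, determinant of M give the coefficients) is
  p(λ) = det(λ I - M) = λ^2 - 47λ + 1.
For λ^2 - 47λ + 1 the discriminant is 2205. It is nonnegative but not a perfect square, so the roots are real and irrational: λ = (47 ± sqrt(2205))/2 ≈ 46.9787, 0.0213.
So the eigenvalues of A^T A are ≈ 0.0213, 46.9787 (all ≥ 0, as they must be for A^T A). The largest is λ_max = (47 + sqrt(2205))/2 ≈ 46.9787, hence ||A||_2 = sqrt(λ_max) = sqrt((47 + sqrt(2205))/2) ≈ 6.8541.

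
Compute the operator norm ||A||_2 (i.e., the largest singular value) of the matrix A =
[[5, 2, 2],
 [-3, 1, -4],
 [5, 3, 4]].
||A||_2 ≈ 9.9164 (= sqrt(largest eigenvalue of A^T A))

||A||_2 = sigma_max(A) = sqrt(lambda_max(A^T A)). Form the symmetric matrix M = A^T A =
[[59, 22, 42],
 [22, 14, 12],
 [42, 12, 36]].
Its characteristic polynomial (trace, sum of principal 2x2 minors, determinant of M give the coefficients) is
  p(λ) = det(λ I - M) = λ^3 - 109λ^2 + 1062λ - 1296.
No integer candidate from the rational root theorem (±divisors of 1296) is a root, so the roots are irrational. The cubic discriminant is Δ = 4550455908 > 0, so there are three distinct real roots. p(1) = -342 and p(2) = 400 have opposite signs, so a root lies in (1, 2); Newton's method refines it to λ ≈ 1.4264. p(9) = 162 and p(10) = -576 have opposite signs, so a root lies in (9, 10); Newton's method refines it to λ ≈ 9.2394. p(98) = -2864 and p(99) = 5832 have opposite signs, so a root lies in (98, 99); Newton's method refines it to λ ≈ 98.3341. Check (Vieta): the three roots sum to 109, matching tr M = 109.
So the eigenvalues of A^T A are ≈ 1.4264, 9.2394, 98.3341 (all ≥ 0, as they must be for A^T A). The largest is λ_max ≈ 98.3341, hence ||A||_2 = sqrt(λ_max) ≈ 9.9164.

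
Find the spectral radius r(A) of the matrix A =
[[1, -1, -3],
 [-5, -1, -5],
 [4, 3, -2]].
r(A) ≈ 5.6712

The eigenvalues of A are the roots of its characteristic polynomial. With M = A (coefficients from the trace, the sum of principal 2x2 minors, and det A):
  p(λ) = det(λ I - M) = λ^3 + 2λ^2 + 21λ - 80.
No integer candidate from the rational root theorem (±divisors of 80) is a root, so the roots are irrational. The cubic discriminant is Δ = -266000 < 0, so there is one real root and a complex-conjugate pair. p(2) = -22 and p(3) = 28 have opposite signs, so a root lies in (2, 3); Newton's method refines it to λ ≈ 2.4874. Dividing out (λ - (2.4874)) leaves approximately λ^2 + 4.4874λ + 32.162. For λ^2 + 4.4874λ + 32.162 the discriminant is -108.5112. It is negative, so the remaining roots are the complex-conjugate pair λ ≈ -2.2437 ± 5.2084i. Their product equals the constant term, so |λ|^2 ≈ 32.162 and |λ| ≈ 5.6712.
Thus the eigenvalues (to 4 decimals) are 2.4874 (modulus 2.4874); -2.2437 ± 5.2084i (modulus 5.6712). The spectral radius is the largest modulus: r(A) ≈ 5.6712. (Cross-check: r(A) ≤ ||A||_2 ≈ 7.6263; equality holds whenever A is normal, though it can also hold for some non-normal A.)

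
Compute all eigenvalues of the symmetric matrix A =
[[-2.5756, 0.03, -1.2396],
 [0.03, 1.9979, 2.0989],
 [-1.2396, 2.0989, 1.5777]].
sigma(A) ≈ {-3, 0, 4}

A is real symmetric, so its spectrum consists of real eigenvalues. Expanding the characteristic polynomial of the displayed matrix gives
  det(λ I - A) = p(λ) = λ^3 + (-1)λ^2 + (-12)λ + (0).
Solving p(λ) = 0 yields eigenvalues ≈ -3, 0, 4. (A is shown rounded to 4 decimals, so these recover the underlying integer eigenvalues to within that precision.)
Verification: the trace of A = 1 equals the sum of eigenvalues 1, and det(A) ≈ 0.0005 matches the eigenvalue product 0.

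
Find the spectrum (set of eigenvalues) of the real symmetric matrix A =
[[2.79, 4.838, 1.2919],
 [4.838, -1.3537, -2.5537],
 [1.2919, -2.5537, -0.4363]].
sigma(A) ≈ {-6, 1, 6}

A is real symmetric, so its spectrum consists of real eigenvalues. Expanding the characteristic polynomial of the displayed matrix gives
  det(λ I - A) = p(λ) = λ^3 + (-1)λ^2 + (-36)λ + (35.9977).
Solving p(λ) = 0 yields eigenvalues ≈ -6, 1, 6. (A is shown rounded to 4 decimals, so these recover the underlying integer eigenvalues to within that precision.)
Verification: the trace of A = 1 equals the sum of eigenvalues 1, and det(A) ≈ -35.9977 matches the eigenvalue product -36.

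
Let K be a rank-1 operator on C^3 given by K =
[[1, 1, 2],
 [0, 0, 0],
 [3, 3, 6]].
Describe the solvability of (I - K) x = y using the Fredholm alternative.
(I - K) is invertible (det(I - K) = -6 ≠ 0), so for every y in C^3 the equation (I - K) x = y has a unique solution.

K has rank 1, so it is an outer product K = u v^T: every row of K is a multiple of one row vector. Reading off the entries, u = (1, 0, 3) and v = (1, 1, 2) (row i of K equals u_i·v^T). A rank-one matrix u v^T satisfies K u = u (v·u) and kills the (2)-dimensional subspace v^⊥, so its characteristic polynomial is lambda^2 (lambda - v·u) with v·u = tr K = 7. Hence the eigenvalues of I - K are 1 (multiplicity 2) and 1 - (7) = -6, so det(I - K) = -6. (Direct check: I - K =
[[0, -1, -2],
 [0, 1, 0],
 [-3, -3, -5]]
has determinant -6.) The finite-dimensional Fredholm alternative says: either (I - K) is invertible, or ker(I - K) ≠ {0} and then range(I - K) = ker((I - K)^*)^⊥, with dim ker(I - K) = dim ker((I - K)^*). Since det(I - K) ≠ 0, 1 is not an eigenvalue of K and ker(I - K) = {0}, so we are in the first case: for every y there is a unique x = (I - K)^(-1) y. Explicitly, by the Sherman–Morrison formula, (I - u v^T)^(-1) = I + u v^T/(1 - v·u), i.e. (I - K)^(-1) = I + K/(-6).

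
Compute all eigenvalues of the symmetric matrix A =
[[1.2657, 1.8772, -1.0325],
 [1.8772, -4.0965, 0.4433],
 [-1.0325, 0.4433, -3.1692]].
sigma(A) ≈ {-5, -3, 2}

A is real symmetric, so its spectrum consists of real eigenvalues. Expanding the characteristic polynomial of the displayed matrix gives
  det(λ I - A) = p(λ) = λ^3 + (6)λ^2 + (-1)λ + (-30).
Solving p(λ) = 0 yields eigenvalues ≈ -5, -3, 2. (A is shown rounded to 4 decimals, so these recover the underlying integer eigenvalues to within that precision.)
Verification: the trace of A = -6 equals the sum of eigenvalues -6, and det(A) ≈ 29.9999 matches the eigenvalue product 30.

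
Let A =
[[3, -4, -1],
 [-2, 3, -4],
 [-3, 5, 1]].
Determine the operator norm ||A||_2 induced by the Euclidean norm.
||A||_2 ≈ 8.4904 (= sqrt(largest eigenvalue of A^T A))

||A||_2 = sigma_max(A) = sqrt(lambda_max(A^T A)). Form the symmetric matrix M = A^T A =
[[22, -33, 2],
 [-33, 50, -3],
 [2, -3, 18]].
Its characteristic polynomial (trace, sum of principal 2x2 minors, determinant of M give the coefficients) is
  p(λ) = det(λ I - M) = λ^3 - 90λ^2 + 1294λ - 196.
No integer candidate from the rational root theorem (±divisors of 196) is a root, so the roots are irrational. The cubic discriminant is Δ = 4734348512 > 0, so there are three distinct real roots. p(0) = -196 and p(1) = 1009 have opposite signs, so a root lies in (0, 1); Newton's method refines it to λ ≈ 0.1531. p(17) = 705 and p(18) = -232 have opposite signs, so a root lies in (17, 18); Newton's method refines it to λ ≈ 17.7597. p(72) = -340 and p(73) = 3673 have opposite signs, so a root lies in (72, 73); Newton's method refines it to λ ≈ 72.0872. Check (Vieta): the three roots sum to 90, matching tr M = 90.
So the eigenvalues of A^T A are ≈ 0.1531, 17.7597, 72.0872 (all ≥ 0, as they must be for A^T A). The largest is λ_max ≈ 72.0872, hence ||A||_2 = sqrt(λ_max) ≈ 8.4904.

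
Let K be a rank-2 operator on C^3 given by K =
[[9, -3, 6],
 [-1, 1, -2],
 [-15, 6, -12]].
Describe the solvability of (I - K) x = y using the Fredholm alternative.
(I - K) is invertible (det(I - K) = -9 ≠ 0), so for every y in C^3 the equation (I - K) x = y has a unique solution.

K has rank 2 and factors as K = U V^T = u1 v1^T + u2 v2^T with u1 = (0, 2, 3), v1 = (-2, 1, -2), u2 = (-3, -1, 3), v2 = (-3, 1, -2) (multiplying out reproduces the displayed K). The nonzero eigenvalues of U V^T coincide with those of the 2 x 2 matrix G = V^T U = [[v1·u1, v1·u2], [v2·u1, v2·u2]] = [[-4, -1], [-4, 2]], and by the Sylvester determinant identity det(I_3 - U V^T) = det(I_2 - V^T U) = det([[5, 1], [4, -1]]) = (5)(-1) - (1)(4) = -9. (Direct check: I - K =
[[-8, 3, -6],
 [1, 0, 2],
 [15, -6, 13]]
has determinant -9.) The finite-dimensional Fredholm alternative says: either (I - K) is invertible, or ker(I - K) ≠ {0} and then range(I - K) = ker((I - K)^*)^⊥, with dim ker(I - K) = dim ker((I - K)^*). Since det(I - K) ≠ 0, 1 is not an eigenvalue of K and ker(I - K) = {0}, so we are in the first case: for every y there is a unique x = (I - K)^(-1) y. (Explicitly, by the Woodbury identity, (I - U V^T)^(-1) = I + U (I_2 - G)^(-1) V^T.)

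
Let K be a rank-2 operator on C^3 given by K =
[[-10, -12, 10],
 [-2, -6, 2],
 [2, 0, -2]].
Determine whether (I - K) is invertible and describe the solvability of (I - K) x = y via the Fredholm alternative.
(I - K) is invertible (det(I - K) = 67 ≠ 0), so for every y in C^3 the equation (I - K) x = y has a unique solution.

K has rank 2 and factors as K = U V^T = u1 v1^T + u2 v2^T with u1 = (3, 0, -1), v1 = (-3, -3, 3), u2 = (-1, -2, -1), v2 = (1, 3, -1) (multiplying out reproduces the displayed K). The nonzero eigenvalues of U V^T coincide with those of the 2 x 2 matrix G = V^T U = [[v1·u1, v1·u2], [v2·u1, v2·u2]] = [[-12, 6], [4, -6]], and by the Sylvester determinant identity det(I_3 - U V^T) = det(I_2 - V^T U) = det([[13, -6], [-4, 7]]) = (13)(7) - (-6)(-4) = 67. (Direct check: I - K =
[[11, 12, -10],
 [2, 7, -2],
 [-2, 0, 3]]
has determinant 67.) The finite-dimensional Fredholm alternative says: either (I - K) is invertible, or ker(I - K) ≠ {0} and then range(I - K) = ker((I - K)^*)^⊥, with dim ker(I - K) = dim ker((I - K)^*). Since det(I - K) ≠ 0, 1 is not an eigenvalue of K and ker(I - K) = {0}, so we are in the first case: for every y there is a unique x = (I - K)^(-1) y. (Explicitly, by the Woodbury identity, (I - U V^T)^(-1) = I + U (I_2 - G)^(-1) V^T.)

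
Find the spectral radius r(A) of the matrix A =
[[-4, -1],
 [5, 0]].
r(A) = sqrt(5) ≈ 2.2361

The eigenvalues of A are the roots of its characteristic polynomial. With M = A (coefficients from the trace and determinant):
  p(λ) = det(λ I - M) = λ^2 + 4λ + 5.
For λ^2 + 4λ + 5 the discriminant is -4. It is negative, so the roots are the complex-conjugate pair λ = -2 ± (sqrt(4)/2) i ≈ -2 ± 1i. For a conjugate pair the product of the roots equals the constant term, so |λ|^2 = 5 and |λ| = sqrt(5) ≈ 2.2361.
Thus the eigenvalues (to 4 decimals) are -2 ± 1i (modulus 2.2361). The spectral radius is the largest modulus: r(A) = sqrt(5) ≈ 2.2361. (Cross-check: r(A) ≤ ||A||_2 ≈ 6.434; equality holds whenever A is normal, though it can also hold for some non-normal A.)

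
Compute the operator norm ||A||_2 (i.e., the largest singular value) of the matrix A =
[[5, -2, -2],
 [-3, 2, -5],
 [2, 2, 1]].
||A||_2 ≈ 6.8224 (= sqrt(largest eigenvalue of A^T A))

||A||_2 = sigma_max(A) = sqrt(lambda_max(A^T A)). Form the symmetric matrix M = A^T A =
[[38, -12, 7],
 [-12, 12, -4],
 [7, -4, 30]].
Its characteristic polynomial (trace, sum of principal 2x2 minors, determinant of M give the coefficients) is
  p(λ) = det(λ I - M) = λ^3 - 80λ^2 + 1747λ - 8836.
No integer candidate from the rational root theorem (±divisors of 8836) is a root, so the roots are irrational. The cubic discriminant is Δ = 229816996 > 0, so there are three distinct real roots. p(7) = -184 and p(8) = 532 have opposite signs, so a root lies in (7, 8); Newton's method refines it to λ ≈ 7.2422. p(26) = 82 and p(27) = -304 have opposite signs, so a root lies in (26, 27); Newton's method refines it to λ ≈ 26.2128. p(46) = -418 and p(47) = 376 have opposite signs, so a root lies in (46, 47); Newton's method refines it to λ ≈ 46.545. Check (Vieta): the three roots sum to 80, matching tr M = 80.
So the eigenvalues of A^T A are ≈ 7.2422, 26.2128, 46.545 (all ≥ 0, as they must be for A^T A). The largest is λ_max ≈ 46.545, hence ||A||_2 = sqrt(λ_max) ≈ 6.8224.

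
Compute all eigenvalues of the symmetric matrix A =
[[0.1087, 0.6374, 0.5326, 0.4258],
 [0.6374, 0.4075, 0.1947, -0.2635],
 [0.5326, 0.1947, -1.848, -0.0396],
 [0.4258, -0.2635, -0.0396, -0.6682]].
sigma(A) ≈ {-2, -1, 0, 1}

A is real symmetric, so its spectrum consists of real eigenvalues. Expanding the characteristic polynomial of the displayed matrix gives
  det(λ I - A) = p(λ) = λ^4 + (2)λ^3 + (-1)λ^2 + (-2)λ + (0).
Solving p(λ) = 0 yields eigenvalues ≈ -2, -1, 0, 1. (A is shown rounded to 4 decimals, so these recover the underlying integer eigenvalues to within that precision.)
Verification: the trace of A = -2 equals the sum of eigenvalues -2, and det(A) ≈ 0.0001 matches the eigenvalue product 0.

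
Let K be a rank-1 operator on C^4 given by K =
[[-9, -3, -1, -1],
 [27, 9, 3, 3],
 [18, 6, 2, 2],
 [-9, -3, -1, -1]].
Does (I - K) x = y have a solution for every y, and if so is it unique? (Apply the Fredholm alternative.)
(I - K) is singular (det(I - K) = 0, i.e. 1 ∈ sigma(K)). (I - K) x = y is solvable iff y ⊥ ker((I - K)^*) = span{(-9, -3, -1, -1)}, i.e. iff -9y_1 - 3y_2 - y_3 - y_4 = 0. When solvable, the solutions are x = y + c·(1, -3, -2, 1), c arbitrary (ker(I - K) = span{(1, -3, -2, 1)}, dimension 1).

K has rank 1, so it is an outer product K = u v^T: every row of K is a multiple of one row vector. Reading off the entries, u = (1, -3, -2, 1) and v = (-9, -3, -1, -1) (row i of K equals u_i·v^T). A rank-one matrix u v^T satisfies K u = u (v·u) and kills the (3)-dimensional subspace v^⊥, so its characteristic polynomial is lambda^3 (lambda - v·u) with v·u = tr K = 1. Hence the eigenvalues of I - K are 1 (multiplicity 3) and 1 - (1) = 0, so det(I - K) = 0. (Direct check: I - K =
[[10, 3, 1, 1],
 [-27, -8, -3, -3],
 [-18, -6, -1, -2],
 [9, 3, 1, 2]]
has determinant 0.) So 1 is an eigenvalue of K and (I - K) is not invertible. The finite-dimensional Fredholm alternative says: either (I - K) is invertible, or ker(I - K) ≠ {0} and then range(I - K) = ker((I - K)^*)^⊥, with dim ker(I - K) = dim ker((I - K)^*). We are in the second case, so we need both kernels. Kernel of I - K: (I - K) u = u - u (v·u) = u - u = 0, so ker(I - K) = span{u} = span{(1, -3, -2, 1)} (it is exactly 1-dimensional because rank(I - K) = 3). Kernel of the adjoint: K is real, so (I - K)^* = I - K^T = I - v u^T, and (I - v u^T) v = v - v (u·v) = 0; hence ker((I - K)^*) = span{v} = span{(-9, -3, -1, -1)}. Therefore (I - K) x = y is solvable iff <y, v> = 0, i.e. iff -9y_1 - 3y_2 - y_3 - y_4 = 0. When this holds, K y = u (v·y) = 0, so (I - K) y = y and x = y is a particular solution; the full solution set is the line x = y + c·u = y + c·(1, -3, -2, 1), c ∈ C.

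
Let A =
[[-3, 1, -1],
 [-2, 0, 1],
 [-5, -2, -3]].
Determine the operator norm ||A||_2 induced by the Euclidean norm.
||A||_2 ≈ 6.8654 (= sqrt(largest eigenvalue of A^T A))

||A||_2 = sigma_max(A) = sqrt(lambda_max(A^T A)). Form the symmetric matrix M = A^T A =
[[38, 7, 16],
 [7, 5, 5],
 [16, 5, 11]].
Its characteristic polynomial (trace, sum of principal 2x2 minors, determinant of M give the coefficients) is
  p(λ) = det(λ I - M) = λ^3 - 54λ^2 + 333λ - 441.
No integer candidate from the rational root theorem (±divisors of 441) is a root, so the roots are irrational. The cubic discriminant is Δ = 35371809 > 0, so there are three distinct real roots. p(1) = -161 and p(2) = 17 have opposite signs, so a root lies in (1, 2); Newton's method refines it to λ ≈ 1.8741. p(4) = 91 and p(5) = -1 have opposite signs, so a root lies in (4, 5); Newton's method refines it to λ ≈ 4.9924. p(47) = -253 and p(48) = 1719 have opposite signs, so a root lies in (47, 48); Newton's method refines it to λ ≈ 47.1335. Check (Vieta): the three roots sum to 54, matching tr M = 54.
So the eigenvalues of A^T A are ≈ 1.8741, 4.9924, 47.1335 (all ≥ 0, as they must be for A^T A). The largest is λ_max ≈ 47.1335, hence ||A||_2 = sqrt(λ_max) ≈ 6.8654.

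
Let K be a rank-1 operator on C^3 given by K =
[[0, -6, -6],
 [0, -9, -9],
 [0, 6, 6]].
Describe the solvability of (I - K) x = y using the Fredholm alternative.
(I - K) is invertible (det(I - K) = 4 ≠ 0), so for every y in C^3 the equation (I - K) x = y has a unique solution.

K has rank 1, so it is an outer product K = u v^T: every row of K is a multiple of one row vector. Reading off the entries, u = (2, 3, -2) and v = (0, -3, -3) (row i of K equals u_i·v^T). A rank-one matrix u v^T satisfies K u = u (v·u) and kills the (2)-dimensional subspace v^⊥, so its characteristic polynomial is lambda^2 (lambda - v·u) with v·u = tr K = -3. Hence the eigenvalues of I - K are 1 (multiplicity 2) and 1 - (-3) = 4, so det(I - K) = 4. (Direct check: I - K =
[[1, 6, 6],
 [0, 10, 9],
 [0, -6, -5]]
has determinant 4.) The finite-dimensional Fredholm alternative says: either (I - K) is invertible, or ker(I - K) ≠ {0} and then range(I - K) = ker((I - K)^*)^⊥, with dim ker(I - K) = dim ker((I - K)^*). Since det(I - K) ≠ 0, 1 is not an eigenvalue of K and ker(I - K) = {0}, so we are in the first case: for every y there is a unique x = (I - K)^(-1) y. Explicitly, by the Sherman–Morrison formula, (I - u v^T)^(-1) = I + u v^T/(1 - v·u), i.e. (I - K)^(-1) = I + K/(4).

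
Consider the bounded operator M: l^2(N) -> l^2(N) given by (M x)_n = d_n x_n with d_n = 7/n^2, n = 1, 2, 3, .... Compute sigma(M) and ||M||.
sigma(M) = {7/n^2 : n ≥ 1} ∪ {0}; ||M|| = 7

A bounded diagonal operator on l^2 with diagonal entries d_n has spectrum equal to the closure of {d_n : n ≥ 1}: every d_n is an eigenvalue (with eigenvector e_n), so {d_n} ⊂ sigma(M); the spectrum is closed, so its closure is too; and for lambda not in the closure, (M - lambda I) has bounded inverse (the diagonal entries 1/(d_n - lambda) are bounded). For our sequence d_n = 7/n^2, n = 1, 2, 3, ...:
  - {d_n} = {7/n^2 : n ≥ 1}; the only limit point is 0
  - closure = {7/n^2 : n ≥ 1} ∪ {0}
For the norm: a diagonal operator has ||M|| = sup_n |d_n|. Here d_n = 7/n^2 is positive and decreasing, so sup_n |d_n| = d_1 = 7. So ||M|| = 7.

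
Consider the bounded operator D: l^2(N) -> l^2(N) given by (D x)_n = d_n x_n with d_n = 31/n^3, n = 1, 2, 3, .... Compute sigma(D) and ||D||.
sigma(D) = {31/n^3 : n ≥ 1} ∪ {0}; ||D|| = 31

A bounded diagonal operator on l^2 with diagonal entries d_n has spectrum equal to the closure of {d_n : n ≥ 1}: every d_n is an eigenvalue (with eigenvector e_n), so {d_n} ⊂ sigma(D); the spectrum is closed, so its closure is too; and for lambda not in the closure, (D - lambda I) has bounded inverse (the diagonal entries 1/(d_n - lambda) are bounded). For our sequence d_n = 31/n^3, n = 1, 2, 3, ...:
  - {d_n} = {31/n^3 : n ≥ 1}; the only limit point is 0
  - closure = {31/n^3 : n ≥ 1} ∪ {0}
For the norm: a diagonal operator has ||D|| = sup_n |d_n|. Here d_n = 31/n^3 is positive and decreasing, so sup_n |d_n| = d_1 = 31. So ||D|| = 31.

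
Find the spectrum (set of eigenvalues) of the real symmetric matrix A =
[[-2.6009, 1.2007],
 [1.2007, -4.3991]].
sigma(A) ≈ {-5, -2}

A is real symmetric, so its spectrum consists of real eigenvalues. Expanding the characteristic polynomial of the displayed matrix gives
  det(λ I - A) = p(λ) = λ^2 + (7)λ + (10).
Solving p(λ) = 0 yields eigenvalues ≈ -5, -2. (A is shown rounded to 4 decimals, so these recover the underlying integer eigenvalues to within that precision.)
Verification: the trace of A = -7 equals the sum of eigenvalues -7, and det(A) ≈ 9.9999 matches the eigenvalue product 10.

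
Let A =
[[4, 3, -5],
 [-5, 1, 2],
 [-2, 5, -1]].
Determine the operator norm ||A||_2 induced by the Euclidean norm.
||A||_2 ≈ 8.3046 (= sqrt(largest eigenvalue of A^T A))

||A||_2 = sigma_max(A) = sqrt(lambda_max(A^T A)). Form the symmetric matrix M = A^T A =
[[45, -3, -28],
 [-3, 35, -18],
 [-28, -18, 30]].
Its characteristic polynomial (trace, sum of principal 2x2 minors, determinant of M give the coefficients) is
  p(λ) = det(λ I - M) = λ^3 - 110λ^2 + 2858λ - 1936.
No integer candidate from the rational root theorem (±divisors of 1936) is a root, so the roots are irrational. The cubic discriminant is Δ = 6003385200 > 0, so there are three distinct real roots. p(0) = -1936 and p(1) = 813 have opposite signs, so a root lies in (0, 1); Newton's method refines it to λ ≈ 0.6959. p(40) = 384 and p(41) = -747 have opposite signs, so a root lies in (40, 41); Newton's method refines it to λ ≈ 40.3373. p(68) = -1800 and p(69) = 65 have opposite signs, so a root lies in (68, 69); Newton's method refines it to λ ≈ 68.9668. Check (Vieta): the three roots sum to 110, matching tr M = 110.
So the eigenvalues of A^T A are ≈ 0.6959, 40.3373, 68.9668 (all ≥ 0, as they must be for A^T A). The largest is λ_max ≈ 68.9668, hence ||A||_2 = sqrt(λ_max) ≈ 8.3046.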